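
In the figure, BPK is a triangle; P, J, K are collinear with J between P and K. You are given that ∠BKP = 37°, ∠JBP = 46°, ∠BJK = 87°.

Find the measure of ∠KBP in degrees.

1. ∠BJP = 93°  [linear pair at J on PK]
2. ∠BPJ = 41°  [△BPJ]
3. ∠BPK = 41°  [J on ray PK]
4. ∠KBP = 102°  [△BPK]

∠KBP = 102°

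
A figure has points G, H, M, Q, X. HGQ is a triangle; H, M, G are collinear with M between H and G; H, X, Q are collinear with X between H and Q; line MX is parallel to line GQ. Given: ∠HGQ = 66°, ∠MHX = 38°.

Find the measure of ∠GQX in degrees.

∠GQX = 76°

1. ∠HMX = 66°  [MX∥GQ, corresponding at M]
2. ∠HXM = 76°  [△HMX]
3. ∠MXQ = 104°  [linear pair at X on HQ]
4. ∠GQX = 76°  [MX∥GQ, co-interior at Q–X]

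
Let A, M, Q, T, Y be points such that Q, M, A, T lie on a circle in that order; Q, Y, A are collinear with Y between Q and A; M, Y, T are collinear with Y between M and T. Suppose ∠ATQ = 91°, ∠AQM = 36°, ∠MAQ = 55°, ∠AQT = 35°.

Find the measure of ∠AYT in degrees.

∠AYT = 90°

1. ∠QAT = 54°  [△QAT]
2. ∠ATM = 36°  [same arc MA]
3. ∠AYT = 90°  [△AYT]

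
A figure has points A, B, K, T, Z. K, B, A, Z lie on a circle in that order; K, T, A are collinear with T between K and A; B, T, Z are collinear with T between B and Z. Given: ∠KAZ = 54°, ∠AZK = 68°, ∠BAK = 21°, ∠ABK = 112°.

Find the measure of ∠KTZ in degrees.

∠KTZ = 101°

1. ∠AKZ = 58°  [△KAZ]
2. ∠BZK = 21°  [same arc KB]
3. ∠KTZ = 101°  [△KTZ]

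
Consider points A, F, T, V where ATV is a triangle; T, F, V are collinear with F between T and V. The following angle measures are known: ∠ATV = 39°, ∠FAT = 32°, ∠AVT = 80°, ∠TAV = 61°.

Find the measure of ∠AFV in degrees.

∠AFV = 71°

1. ∠ATF = 39°  [F on ray TV]
2. ∠AFT = 109°  [△ATF]
3. ∠AFV = 71°  [linear pair at F on TV]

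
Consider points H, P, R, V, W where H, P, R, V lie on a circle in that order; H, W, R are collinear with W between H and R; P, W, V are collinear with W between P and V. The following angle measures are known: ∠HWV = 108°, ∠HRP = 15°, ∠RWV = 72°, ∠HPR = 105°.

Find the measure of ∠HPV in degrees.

1. ∠PHR = 60°  [△HPR]
2. ∠HWP = 72°  [vertical angles at W]
3. ∠HPV = 48°  [△HWP]

∠HPV = 48°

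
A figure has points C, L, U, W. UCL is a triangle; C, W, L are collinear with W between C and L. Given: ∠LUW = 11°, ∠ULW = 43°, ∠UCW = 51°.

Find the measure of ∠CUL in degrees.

∠CUL = 86°

1. ∠CLU = 43°  [W on ray LC]
2. ∠LCU = 51°  [W on ray CL]
3. ∠CUL = 86°  [△UCL]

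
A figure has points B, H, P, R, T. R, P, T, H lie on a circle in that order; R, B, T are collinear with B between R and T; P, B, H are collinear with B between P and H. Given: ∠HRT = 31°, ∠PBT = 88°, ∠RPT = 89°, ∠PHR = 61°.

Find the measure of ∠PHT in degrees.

∠PHT = 30°

1. ∠HPT = 31°  [same arc TH]
2. ∠PTR = 61°  [△PBT]
3. ∠PRT = 30°  [△RPT]
4. ∠PHT = 30°  [same arc PT]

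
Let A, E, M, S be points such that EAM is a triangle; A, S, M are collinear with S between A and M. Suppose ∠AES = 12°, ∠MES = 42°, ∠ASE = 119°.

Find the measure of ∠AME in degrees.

∠AME = 77°

1. ∠ESM = 61°  [linear pair at S on AM]
2. ∠EMS = 77°  [△ESM]
3. ∠AME = 77°  [S on ray MA]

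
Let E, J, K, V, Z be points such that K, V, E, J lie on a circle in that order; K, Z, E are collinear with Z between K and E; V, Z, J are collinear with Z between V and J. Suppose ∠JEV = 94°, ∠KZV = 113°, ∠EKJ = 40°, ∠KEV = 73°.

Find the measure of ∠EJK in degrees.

1. ∠JKV = 86°  [cyclic KVEJ, opposite ∠K+∠E]
2. ∠KJV = 73°  [same arc KV]
3. ∠JVK = 21°  [△KVJ]
4. ∠JEK = 21°  [same arc KJ]
5. ∠EJK = 119°  [△KEJ]

∠EJK = 119°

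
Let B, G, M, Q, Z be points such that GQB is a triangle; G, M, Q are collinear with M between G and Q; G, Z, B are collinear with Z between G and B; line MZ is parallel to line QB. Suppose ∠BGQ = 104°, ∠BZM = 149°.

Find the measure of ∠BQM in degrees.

1. ∠MGZ = 104°  [M on GQ, Z on GB]
2. ∠GZM = 31°  [linear pair at Z on GB]
3. ∠GMZ = 45°  [△GMZ]
4. ∠QMZ = 135°  [linear pair at M on GQ]
5. ∠BQM = 45°  [MZ∥QB, co-interior at Q–M]

∠BQM = 45°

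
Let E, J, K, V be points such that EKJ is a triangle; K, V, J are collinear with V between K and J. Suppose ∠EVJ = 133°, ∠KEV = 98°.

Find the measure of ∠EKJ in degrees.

1. ∠EVK = 47°  [linear pair at V on KJ]
2. ∠EKV = 35°  [△EKV]
3. ∠EKJ = 35°  [V on ray KJ]

∠EKJ = 35°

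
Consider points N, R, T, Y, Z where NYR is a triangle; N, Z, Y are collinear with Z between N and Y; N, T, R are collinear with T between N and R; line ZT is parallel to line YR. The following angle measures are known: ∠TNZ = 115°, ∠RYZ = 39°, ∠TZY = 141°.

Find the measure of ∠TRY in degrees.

∠TRY = 26°

1. ∠RNY = 115°  [Z on NY, T on NR]
2. ∠NYR = 39°  [Z on ray YN]
3. ∠NRY = 26°  [△NYR]
4. ∠TRY = 26°  [T on ray RN]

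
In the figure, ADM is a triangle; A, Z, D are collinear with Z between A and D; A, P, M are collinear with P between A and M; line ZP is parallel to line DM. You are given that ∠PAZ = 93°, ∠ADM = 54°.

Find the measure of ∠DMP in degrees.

1. ∠DAM = 93°  [Z on AD, P on AM]
2. ∠AMD = 33°  [△ADM]
3. ∠DMP = 33°  [P on ray MA]

∠DMP = 33°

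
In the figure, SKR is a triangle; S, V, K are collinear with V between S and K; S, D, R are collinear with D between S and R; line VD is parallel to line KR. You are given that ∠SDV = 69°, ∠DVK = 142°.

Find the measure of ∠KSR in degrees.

∠KSR = 73°

1. ∠DVS = 38°  [linear pair at V on SK]
2. ∠DSV = 73°  [△SVD]
3. ∠KSR = 73°  [V on SK, D on SR]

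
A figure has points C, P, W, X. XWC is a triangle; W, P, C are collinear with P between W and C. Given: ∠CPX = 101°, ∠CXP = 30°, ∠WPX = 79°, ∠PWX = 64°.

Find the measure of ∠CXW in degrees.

∠CXW = 67°

1. ∠PCX = 49°  [△XPC]
2. ∠CWX = 64°  [P on ray WC]
3. ∠WCX = 49°  [P on ray CW]
4. ∠CXW = 67°  [△XWC]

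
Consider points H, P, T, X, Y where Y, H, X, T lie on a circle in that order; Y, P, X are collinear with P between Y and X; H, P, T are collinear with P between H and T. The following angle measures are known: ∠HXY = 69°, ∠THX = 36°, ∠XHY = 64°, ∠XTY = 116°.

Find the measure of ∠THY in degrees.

1. ∠TYX = 36°  [same arc XT]
2. ∠TXY = 28°  [△YXT]
3. ∠THY = 28°  [same arc YT]

∠THY = 28°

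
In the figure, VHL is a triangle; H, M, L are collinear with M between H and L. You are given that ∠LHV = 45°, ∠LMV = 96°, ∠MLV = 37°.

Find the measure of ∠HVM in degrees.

∠HVM = 51°

1. ∠MHV = 45°  [M on ray HL]
2. ∠HMV = 84°  [linear pair at M on HL]
3. ∠HVM = 51°  [△VHM]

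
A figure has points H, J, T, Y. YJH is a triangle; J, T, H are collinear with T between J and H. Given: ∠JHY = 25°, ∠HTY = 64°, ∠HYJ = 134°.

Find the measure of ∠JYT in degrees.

∠JYT = 43°

1. ∠HJY = 21°  [△YJH]
2. ∠JTY = 116°  [linear pair at T on JH]
3. ∠TJY = 21°  [T on ray JH]
4. ∠JYT = 43°  [△YJT]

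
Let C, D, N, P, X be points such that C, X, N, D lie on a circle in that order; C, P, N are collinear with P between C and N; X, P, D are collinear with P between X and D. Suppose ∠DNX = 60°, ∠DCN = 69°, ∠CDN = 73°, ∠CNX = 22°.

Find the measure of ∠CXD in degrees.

1. ∠DCX = 120°  [cyclic CXND, opposite ∠C+∠N]
2. ∠CDX = 22°  [same arc CX]
3. ∠CXD = 38°  [△CXD]

∠CXD = 38°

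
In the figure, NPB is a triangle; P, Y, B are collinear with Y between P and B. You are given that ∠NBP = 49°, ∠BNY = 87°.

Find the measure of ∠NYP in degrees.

1. ∠NBY = 49°  [Y on ray BP]
2. ∠BYN = 44°  [△NYB]
3. ∠NYP = 136°  [linear pair at Y on PB]

∠NYP = 136°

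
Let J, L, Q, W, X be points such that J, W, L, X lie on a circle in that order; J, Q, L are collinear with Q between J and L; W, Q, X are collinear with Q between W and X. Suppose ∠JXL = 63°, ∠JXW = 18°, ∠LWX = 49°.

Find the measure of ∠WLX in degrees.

∠WLX = 86°

1. ∠JWL = 117°  [cyclic JWLX, opposite ∠W+∠X]
2. ∠JLW = 18°  [same arc JW]
3. ∠LJW = 45°  [△JWL]
4. ∠LXW = 45°  [same arc WL]
5. ∠WLX = 86°  [△WLX]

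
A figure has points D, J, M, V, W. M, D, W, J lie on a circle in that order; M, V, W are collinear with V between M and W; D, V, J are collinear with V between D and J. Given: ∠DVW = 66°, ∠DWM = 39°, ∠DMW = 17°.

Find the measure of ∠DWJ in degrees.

∠DWJ = 88°

1. ∠JDW = 75°  [△DVW]
2. ∠DJW = 17°  [same arc DW]
3. ∠DWJ = 88°  [△DWJ]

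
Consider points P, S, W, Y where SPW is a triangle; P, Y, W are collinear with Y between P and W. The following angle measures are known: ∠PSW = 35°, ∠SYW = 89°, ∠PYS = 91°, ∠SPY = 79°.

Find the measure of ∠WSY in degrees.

∠WSY = 25°

1. ∠SPW = 79°  [Y on ray PW]
2. ∠PWS = 66°  [△SPW]
3. ∠SWY = 66°  [Y on ray WP]
4. ∠WSY = 25°  [△SYW]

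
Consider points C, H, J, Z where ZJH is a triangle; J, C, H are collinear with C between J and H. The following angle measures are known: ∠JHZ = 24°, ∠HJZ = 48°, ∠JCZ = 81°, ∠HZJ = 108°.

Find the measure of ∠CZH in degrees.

1. ∠CHZ = 24°  [C on ray HJ]
2. ∠HCZ = 99°  [linear pair at C on JH]
3. ∠CZH = 57°  [△ZCH]

∠CZH = 57°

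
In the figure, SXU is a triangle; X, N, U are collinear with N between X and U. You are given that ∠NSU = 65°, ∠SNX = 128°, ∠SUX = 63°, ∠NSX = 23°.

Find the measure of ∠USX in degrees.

∠USX = 88°

1. ∠NXS = 29°  [△SXN]
2. ∠SXU = 29°  [N on ray XU]
3. ∠USX = 88°  [△SXU]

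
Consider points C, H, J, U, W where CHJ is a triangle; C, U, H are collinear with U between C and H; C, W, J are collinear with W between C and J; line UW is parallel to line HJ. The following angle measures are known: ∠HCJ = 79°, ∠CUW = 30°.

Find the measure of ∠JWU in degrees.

∠JWU = 109°

1. ∠UCW = 79°  [U on CH, W on CJ]
2. ∠CWU = 71°  [△CUW]
3. ∠JWU = 109°  [linear pair at W on CJ]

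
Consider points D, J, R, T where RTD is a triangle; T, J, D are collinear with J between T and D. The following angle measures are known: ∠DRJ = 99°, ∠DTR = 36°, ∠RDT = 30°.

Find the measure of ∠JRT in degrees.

1. ∠JTR = 36°  [J on ray TD]
2. ∠JDR = 30°  [J on ray DT]
3. ∠DJR = 51°  [△RJD]
4. ∠RJT = 129°  [linear pair at J on TD]
5. ∠JRT = 15°  [△RTJ]

∠JRT = 15°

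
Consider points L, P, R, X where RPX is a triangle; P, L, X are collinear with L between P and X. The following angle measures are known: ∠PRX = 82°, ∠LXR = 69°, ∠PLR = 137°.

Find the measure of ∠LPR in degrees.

1. ∠PXR = 69°  [L on ray XP]
2. ∠RPX = 29°  [△RPX]
3. ∠LPR = 29°  [L on ray PX]

∠LPR = 29°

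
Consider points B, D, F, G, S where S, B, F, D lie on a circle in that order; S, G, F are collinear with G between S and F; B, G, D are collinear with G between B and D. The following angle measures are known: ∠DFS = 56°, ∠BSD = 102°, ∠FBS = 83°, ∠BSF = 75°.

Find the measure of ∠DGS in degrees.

∠DGS = 131°

1. ∠DBS = 56°  [same arc SD]
2. ∠BDS = 22°  [△SBD]
3. ∠FDS = 97°  [cyclic SBFD, opposite ∠B+∠D]
4. ∠DSF = 27°  [△SFD]
5. ∠DGS = 131°  [△SGD]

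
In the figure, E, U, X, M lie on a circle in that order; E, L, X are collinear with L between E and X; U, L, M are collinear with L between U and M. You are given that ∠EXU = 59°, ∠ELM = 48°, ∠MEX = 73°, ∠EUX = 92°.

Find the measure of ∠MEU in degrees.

∠MEU = 102°

1. ∠UEX = 29°  [△EUX]
2. ∠MUX = 73°  [same arc XM]
3. ∠UMX = 29°  [same arc UX]
4. ∠MXU = 78°  [△UXM]
5. ∠MEU = 102°  [cyclic EUXM, opposite ∠E+∠X]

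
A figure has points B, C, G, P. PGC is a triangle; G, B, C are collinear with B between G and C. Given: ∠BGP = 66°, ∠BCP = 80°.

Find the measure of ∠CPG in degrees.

∠CPG = 34°

1. ∠CGP = 66°  [B on ray GC]
2. ∠GCP = 80°  [B on ray CG]
3. ∠CPG = 34°  [△PGC]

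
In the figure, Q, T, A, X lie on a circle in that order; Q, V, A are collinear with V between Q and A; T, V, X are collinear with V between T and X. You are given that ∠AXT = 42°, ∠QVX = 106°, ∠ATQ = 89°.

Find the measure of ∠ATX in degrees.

∠ATX = 25°

1. ∠AQT = 42°  [same arc TA]
2. ∠AVT = 106°  [vertical angles at V]
3. ∠QAT = 49°  [△QTA]
4. ∠ATX = 25°  [△TVA]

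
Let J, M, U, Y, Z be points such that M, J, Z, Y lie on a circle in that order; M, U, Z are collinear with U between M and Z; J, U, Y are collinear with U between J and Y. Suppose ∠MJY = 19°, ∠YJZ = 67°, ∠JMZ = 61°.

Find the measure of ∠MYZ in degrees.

1. ∠MZY = 19°  [same arc MY]
2. ∠YMZ = 67°  [same arc ZY]
3. ∠MYZ = 94°  [△MZY]

∠MYZ = 94°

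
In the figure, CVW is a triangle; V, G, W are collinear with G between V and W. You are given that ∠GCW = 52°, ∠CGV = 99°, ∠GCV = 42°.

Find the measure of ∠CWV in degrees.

1. ∠CGW = 81°  [linear pair at G on VW]
2. ∠CWG = 47°  [△CGW]
3. ∠CWV = 47°  [G on ray WV]

∠CWV = 47°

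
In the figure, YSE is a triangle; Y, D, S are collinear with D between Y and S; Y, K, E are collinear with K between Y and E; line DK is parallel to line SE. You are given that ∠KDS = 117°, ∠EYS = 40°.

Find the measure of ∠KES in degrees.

∠KES = 77°

1. ∠KDY = 63°  [linear pair at D on YS]
2. ∠DYK = 40°  [D on YS, K on YE]
3. ∠DKY = 77°  [△YDK]
4. ∠DKE = 103°  [linear pair at K on YE]
5. ∠KES = 77°  [DK∥SE, co-interior at E–K]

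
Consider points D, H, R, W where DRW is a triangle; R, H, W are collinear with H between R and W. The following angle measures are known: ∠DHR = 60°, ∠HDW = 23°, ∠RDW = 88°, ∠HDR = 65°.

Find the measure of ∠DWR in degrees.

1. ∠DHW = 120°  [linear pair at H on RW]
2. ∠DWH = 37°  [△DHW]
3. ∠DWR = 37°  [H on ray WR]

∠DWR = 37°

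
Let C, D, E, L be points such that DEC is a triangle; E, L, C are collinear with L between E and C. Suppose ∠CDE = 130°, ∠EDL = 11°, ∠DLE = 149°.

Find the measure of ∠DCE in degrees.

1. ∠DEL = 20°  [△DEL]
2. ∠CED = 20°  [L on ray EC]
3. ∠DCE = 30°  [△DEC]

∠DCE = 30°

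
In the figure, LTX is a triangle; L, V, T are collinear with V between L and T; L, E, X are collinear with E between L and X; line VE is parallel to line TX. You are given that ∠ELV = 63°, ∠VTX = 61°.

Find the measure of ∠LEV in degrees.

1. ∠TLX = 63°  [V on LT, E on LX]
2. ∠LTX = 61°  [V on ray TL]
3. ∠LXT = 56°  [△LTX]
4. ∠LEV = 56°  [VE∥TX, corresponding at E]

∠LEV = 56°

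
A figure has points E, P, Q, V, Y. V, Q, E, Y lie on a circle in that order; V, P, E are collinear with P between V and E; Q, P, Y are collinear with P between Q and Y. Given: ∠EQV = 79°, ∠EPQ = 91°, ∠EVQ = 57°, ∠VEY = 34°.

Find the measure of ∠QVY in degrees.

∠QVY = 102°

1. ∠QEV = 44°  [△VQE]
2. ∠QPV = 89°  [linear pair at P on VE]
3. ∠VQY = 34°  [△VPQ]
4. ∠QYV = 44°  [same arc VQ]
5. ∠QVY = 102°  [△VQY]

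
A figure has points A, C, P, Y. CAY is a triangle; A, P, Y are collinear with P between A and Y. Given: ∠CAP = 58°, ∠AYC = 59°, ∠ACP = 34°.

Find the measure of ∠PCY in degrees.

1. ∠APC = 88°  [△CAP]
2. ∠CYP = 59°  [P on ray YA]
3. ∠CPY = 92°  [linear pair at P on AY]
4. ∠PCY = 29°  [△CPY]

∠PCY = 29°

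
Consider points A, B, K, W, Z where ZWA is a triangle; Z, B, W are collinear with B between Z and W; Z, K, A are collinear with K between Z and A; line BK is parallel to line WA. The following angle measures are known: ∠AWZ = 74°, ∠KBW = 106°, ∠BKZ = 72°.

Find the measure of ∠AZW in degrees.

1. ∠KBZ = 74°  [BK∥WA, corresponding at B]
2. ∠BZK = 34°  [△ZBK]
3. ∠AZW = 34°  [B on ZW, K on ZA]

∠AZW = 34°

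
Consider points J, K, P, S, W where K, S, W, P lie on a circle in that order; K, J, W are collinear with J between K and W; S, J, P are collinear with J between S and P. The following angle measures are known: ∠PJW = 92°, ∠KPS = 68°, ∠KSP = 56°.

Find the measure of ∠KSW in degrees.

1. ∠KJS = 92°  [vertical angles at J]
2. ∠KWS = 68°  [same arc KS]
3. ∠SKW = 32°  [△KJS]
4. ∠KSW = 80°  [△KSW]

∠KSW = 80°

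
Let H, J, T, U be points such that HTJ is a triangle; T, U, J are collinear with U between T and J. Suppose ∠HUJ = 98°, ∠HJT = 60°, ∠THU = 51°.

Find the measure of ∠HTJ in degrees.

1. ∠HUT = 82°  [linear pair at U on TJ]
2. ∠HTU = 47°  [△HTU]
3. ∠HTJ = 47°  [U on ray TJ]

∠HTJ = 47°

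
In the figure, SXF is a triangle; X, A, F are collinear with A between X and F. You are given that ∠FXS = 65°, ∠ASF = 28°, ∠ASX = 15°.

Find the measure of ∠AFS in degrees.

1. ∠AXS = 65°  [A on ray XF]
2. ∠SAX = 100°  [△SXA]
3. ∠FAS = 80°  [linear pair at A on XF]
4. ∠AFS = 72°  [△SAF]

∠AFS = 72°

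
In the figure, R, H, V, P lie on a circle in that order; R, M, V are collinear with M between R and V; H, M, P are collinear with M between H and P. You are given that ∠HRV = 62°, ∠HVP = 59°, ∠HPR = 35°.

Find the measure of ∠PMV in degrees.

∠PMV = 94°

1. ∠HPV = 62°  [same arc HV]
2. ∠HRP = 121°  [cyclic RHVP, opposite ∠R+∠V]
3. ∠PHR = 24°  [△RHP]
4. ∠PVR = 24°  [same arc RP]
5. ∠PMV = 94°  [△VMP]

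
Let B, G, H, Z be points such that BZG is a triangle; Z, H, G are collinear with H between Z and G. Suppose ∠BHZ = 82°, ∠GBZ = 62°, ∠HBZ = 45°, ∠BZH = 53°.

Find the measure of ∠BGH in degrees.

1. ∠BZG = 53°  [H on ray ZG]
2. ∠BGZ = 65°  [△BZG]
3. ∠BGH = 65°  [H on ray GZ]

∠BGH = 65°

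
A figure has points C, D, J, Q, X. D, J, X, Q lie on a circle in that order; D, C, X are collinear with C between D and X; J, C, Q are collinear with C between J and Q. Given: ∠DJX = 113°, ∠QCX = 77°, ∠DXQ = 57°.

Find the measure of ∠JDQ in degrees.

1. ∠DQX = 67°  [cyclic DJXQ, opposite ∠J+∠Q]
2. ∠DCQ = 103°  [linear pair at C on DX]
3. ∠DJQ = 57°  [same arc DQ]
4. ∠QDX = 56°  [△DXQ]
5. ∠DQJ = 21°  [△DCQ]
6. ∠JDQ = 102°  [△DJQ]

∠JDQ = 102°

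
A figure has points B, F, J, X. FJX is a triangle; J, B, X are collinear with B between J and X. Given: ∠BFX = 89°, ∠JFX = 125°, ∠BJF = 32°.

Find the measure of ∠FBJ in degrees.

∠FBJ = 112°

1. ∠FJX = 32°  [B on ray JX]
2. ∠FXJ = 23°  [△FJX]
3. ∠BXF = 23°  [B on ray XJ]
4. ∠FBX = 68°  [△FBX]
5. ∠FBJ = 112°  [linear pair at B on JX]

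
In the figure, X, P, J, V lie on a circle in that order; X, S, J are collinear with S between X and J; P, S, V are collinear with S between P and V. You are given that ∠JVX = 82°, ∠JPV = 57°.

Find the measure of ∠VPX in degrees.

∠VPX = 41°

1. ∠JXV = 57°  [same arc JV]
2. ∠VJX = 41°  [△XJV]
3. ∠VPX = 41°  [same arc XV]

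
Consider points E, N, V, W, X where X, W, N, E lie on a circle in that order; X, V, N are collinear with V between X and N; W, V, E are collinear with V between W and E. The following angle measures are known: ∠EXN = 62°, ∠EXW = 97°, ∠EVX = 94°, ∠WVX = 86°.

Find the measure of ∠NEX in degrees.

∠NEX = 59°

1. ∠WEX = 24°  [△XVE]
2. ∠EWX = 59°  [△XWE]
3. ∠ENX = 59°  [same arc XE]
4. ∠NEX = 59°  [△XNE]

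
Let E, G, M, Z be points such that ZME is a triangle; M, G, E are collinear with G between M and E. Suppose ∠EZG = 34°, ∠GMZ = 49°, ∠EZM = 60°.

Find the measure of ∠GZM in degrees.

∠GZM = 26°

1. ∠EMZ = 49°  [G on ray ME]
2. ∠MEZ = 71°  [△ZME]
3. ∠GEZ = 71°  [G on ray EM]
4. ∠EGZ = 75°  [△ZGE]
5. ∠MGZ = 105°  [linear pair at G on ME]
6. ∠GZM = 26°  [△ZMG]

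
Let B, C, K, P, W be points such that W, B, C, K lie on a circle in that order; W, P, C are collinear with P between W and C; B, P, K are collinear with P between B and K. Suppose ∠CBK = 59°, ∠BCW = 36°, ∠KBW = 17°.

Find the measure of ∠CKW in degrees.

∠CKW = 104°

1. ∠CWK = 59°  [same arc CK]
2. ∠KCW = 17°  [same arc WK]
3. ∠CKW = 104°  [△WCK]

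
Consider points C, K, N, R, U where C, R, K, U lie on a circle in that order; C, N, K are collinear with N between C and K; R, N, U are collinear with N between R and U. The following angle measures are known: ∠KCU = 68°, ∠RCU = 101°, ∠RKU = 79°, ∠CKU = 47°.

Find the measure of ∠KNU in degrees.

∠KNU = 100°

1. ∠KRU = 68°  [same arc KU]
2. ∠KUR = 33°  [△RKU]
3. ∠KNU = 100°  [△KNU]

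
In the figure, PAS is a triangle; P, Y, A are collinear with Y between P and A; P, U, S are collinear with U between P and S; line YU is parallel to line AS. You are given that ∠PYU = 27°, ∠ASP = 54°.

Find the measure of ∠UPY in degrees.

1. ∠PAS = 27°  [YU∥AS, corresponding at Y]
2. ∠APS = 99°  [△PAS]
3. ∠UPY = 99°  [Y on PA, U on PS]

∠UPY = 99°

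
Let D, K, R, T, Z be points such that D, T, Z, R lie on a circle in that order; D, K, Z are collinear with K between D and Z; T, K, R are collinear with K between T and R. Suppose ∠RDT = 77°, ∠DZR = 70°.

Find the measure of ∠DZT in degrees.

1. ∠DTR = 70°  [same arc DR]
2. ∠DRT = 33°  [△DTR]
3. ∠DZT = 33°  [same arc DT]

∠DZT = 33°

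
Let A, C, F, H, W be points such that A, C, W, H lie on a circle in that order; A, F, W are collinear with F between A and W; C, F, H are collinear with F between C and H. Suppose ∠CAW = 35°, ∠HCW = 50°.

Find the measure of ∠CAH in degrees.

∠CAH = 85°

1. ∠CHW = 35°  [same arc CW]
2. ∠CWH = 95°  [△CWH]
3. ∠CAH = 85°  [cyclic ACWH, opposite ∠A+∠W]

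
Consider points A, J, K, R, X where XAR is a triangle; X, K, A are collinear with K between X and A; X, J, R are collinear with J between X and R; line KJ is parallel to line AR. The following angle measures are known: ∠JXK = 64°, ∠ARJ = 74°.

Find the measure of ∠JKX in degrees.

∠JKX = 42°

1. ∠AXR = 64°  [K on XA, J on XR]
2. ∠ARX = 74°  [J on ray RX]
3. ∠RAX = 42°  [△XAR]
4. ∠JKX = 42°  [KJ∥AR, corresponding at K]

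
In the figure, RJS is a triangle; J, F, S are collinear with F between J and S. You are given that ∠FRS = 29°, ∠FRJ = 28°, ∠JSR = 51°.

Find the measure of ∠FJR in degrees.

∠FJR = 72°

1. ∠FSR = 51°  [F on ray SJ]
2. ∠RFS = 100°  [△RFS]
3. ∠JFR = 80°  [linear pair at F on JS]
4. ∠FJR = 72°  [△RJF]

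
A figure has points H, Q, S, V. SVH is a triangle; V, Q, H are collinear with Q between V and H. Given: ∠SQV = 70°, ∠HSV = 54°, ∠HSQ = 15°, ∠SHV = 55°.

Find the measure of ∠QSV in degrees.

∠QSV = 39°

1. ∠HVS = 71°  [△SVH]
2. ∠QVS = 71°  [Q on ray VH]
3. ∠QSV = 39°  [△SVQ]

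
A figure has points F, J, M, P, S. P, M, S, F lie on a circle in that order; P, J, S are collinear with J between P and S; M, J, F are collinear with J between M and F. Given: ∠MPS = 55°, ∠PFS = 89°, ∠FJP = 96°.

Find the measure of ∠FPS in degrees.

1. ∠MFS = 55°  [same arc MS]
2. ∠FJS = 84°  [linear pair at J on PS]
3. ∠FSP = 41°  [△SJF]
4. ∠FPS = 50°  [△PSF]

∠FPS = 50°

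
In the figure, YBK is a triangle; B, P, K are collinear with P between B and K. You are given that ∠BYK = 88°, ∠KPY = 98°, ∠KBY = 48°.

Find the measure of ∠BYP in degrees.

∠BYP = 50°

1. ∠BPY = 82°  [linear pair at P on BK]
2. ∠PBY = 48°  [P on ray BK]
3. ∠BYP = 50°  [△YBP]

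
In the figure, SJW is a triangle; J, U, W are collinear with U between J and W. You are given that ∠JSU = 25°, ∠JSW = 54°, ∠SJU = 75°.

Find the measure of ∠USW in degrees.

1. ∠JUS = 80°  [△SJU]
2. ∠SJW = 75°  [U on ray JW]
3. ∠SUW = 100°  [linear pair at U on JW]
4. ∠JWS = 51°  [△SJW]
5. ∠SWU = 51°  [U on ray WJ]
6. ∠USW = 29°  [△SUW]

∠USW = 29°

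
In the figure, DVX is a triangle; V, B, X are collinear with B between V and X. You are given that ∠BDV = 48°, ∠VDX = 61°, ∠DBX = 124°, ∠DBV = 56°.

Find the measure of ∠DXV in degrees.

∠DXV = 43°

1. ∠BVD = 76°  [△DVB]
2. ∠DVX = 76°  [B on ray VX]
3. ∠DXV = 43°  [△DVX]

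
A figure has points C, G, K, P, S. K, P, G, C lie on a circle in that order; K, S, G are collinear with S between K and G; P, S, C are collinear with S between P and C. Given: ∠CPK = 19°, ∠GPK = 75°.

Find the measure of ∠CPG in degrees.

1. ∠CGK = 19°  [same arc KC]
2. ∠GCK = 105°  [cyclic KPGC, opposite ∠P+∠C]
3. ∠CKG = 56°  [△KGC]
4. ∠CPG = 56°  [same arc GC]

∠CPG = 56°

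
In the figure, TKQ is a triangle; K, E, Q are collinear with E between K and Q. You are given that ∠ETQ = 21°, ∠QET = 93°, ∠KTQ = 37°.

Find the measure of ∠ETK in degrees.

1. ∠EQT = 66°  [△TEQ]
2. ∠KET = 87°  [linear pair at E on KQ]
3. ∠KQT = 66°  [E on ray QK]
4. ∠QKT = 77°  [△TKQ]
5. ∠EKT = 77°  [E on ray KQ]
6. ∠ETK = 16°  [△TKE]

∠ETK = 16°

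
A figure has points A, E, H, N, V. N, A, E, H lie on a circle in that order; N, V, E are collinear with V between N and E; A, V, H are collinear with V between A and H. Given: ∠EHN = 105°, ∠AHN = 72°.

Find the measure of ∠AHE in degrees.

1. ∠EAN = 75°  [cyclic NAEH, opposite ∠A+∠H]
2. ∠AEN = 72°  [same arc NA]
3. ∠ANE = 33°  [△NAE]
4. ∠AHE = 33°  [same arc AE]

∠AHE = 33°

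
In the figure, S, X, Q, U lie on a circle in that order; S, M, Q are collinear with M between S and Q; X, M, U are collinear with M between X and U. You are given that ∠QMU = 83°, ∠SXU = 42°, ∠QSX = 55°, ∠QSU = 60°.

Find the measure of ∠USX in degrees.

1. ∠SMU = 97°  [linear pair at M on SQ]
2. ∠SUX = 23°  [△SMU]
3. ∠USX = 115°  [△SXU]

∠USX = 115°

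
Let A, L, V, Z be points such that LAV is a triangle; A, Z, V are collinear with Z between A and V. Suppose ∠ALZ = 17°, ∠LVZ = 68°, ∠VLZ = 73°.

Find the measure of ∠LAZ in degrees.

∠LAZ = 22°

1. ∠LZV = 39°  [△LZV]
2. ∠AZL = 141°  [linear pair at Z on AV]
3. ∠LAZ = 22°  [△LAZ]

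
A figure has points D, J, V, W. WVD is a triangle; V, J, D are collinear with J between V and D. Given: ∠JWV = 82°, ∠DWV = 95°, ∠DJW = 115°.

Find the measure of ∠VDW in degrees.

1. ∠VJW = 65°  [linear pair at J on VD]
2. ∠JVW = 33°  [△WVJ]
3. ∠DVW = 33°  [J on ray VD]
4. ∠VDW = 52°  [△WVD]

∠VDW = 52°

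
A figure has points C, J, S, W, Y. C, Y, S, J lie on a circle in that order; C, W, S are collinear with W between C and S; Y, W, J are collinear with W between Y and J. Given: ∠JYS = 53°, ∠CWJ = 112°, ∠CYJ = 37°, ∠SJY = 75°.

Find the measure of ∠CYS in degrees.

∠CYS = 90°

1. ∠SWY = 112°  [vertical angles at W]
2. ∠SCY = 75°  [same arc YS]
3. ∠CSY = 15°  [△YWS]
4. ∠CYS = 90°  [△CYS]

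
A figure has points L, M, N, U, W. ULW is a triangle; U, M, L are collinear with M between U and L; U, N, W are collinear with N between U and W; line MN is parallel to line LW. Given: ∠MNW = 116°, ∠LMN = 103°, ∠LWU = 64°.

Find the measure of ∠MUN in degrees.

∠MUN = 39°

1. ∠MNU = 64°  [linear pair at N on UW]
2. ∠NMU = 77°  [linear pair at M on UL]
3. ∠MUN = 39°  [△UMN]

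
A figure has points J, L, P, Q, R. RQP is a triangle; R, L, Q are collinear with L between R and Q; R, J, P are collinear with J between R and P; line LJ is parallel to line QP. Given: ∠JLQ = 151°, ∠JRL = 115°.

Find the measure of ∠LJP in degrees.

∠LJP = 144°

1. ∠JLR = 29°  [linear pair at L on RQ]
2. ∠LJR = 36°  [△RLJ]
3. ∠LJP = 144°  [linear pair at J on RP]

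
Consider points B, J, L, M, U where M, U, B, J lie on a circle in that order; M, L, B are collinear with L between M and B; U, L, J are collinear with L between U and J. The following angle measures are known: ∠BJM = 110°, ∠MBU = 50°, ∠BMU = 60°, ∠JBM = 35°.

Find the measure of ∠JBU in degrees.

1. ∠BMJ = 35°  [△MBJ]
2. ∠BJU = 60°  [same arc UB]
3. ∠BUJ = 35°  [same arc BJ]
4. ∠JBU = 85°  [△UBJ]

∠JBU = 85°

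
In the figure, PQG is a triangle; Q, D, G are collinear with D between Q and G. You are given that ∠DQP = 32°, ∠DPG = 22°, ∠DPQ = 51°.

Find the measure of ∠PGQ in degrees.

1. ∠PDQ = 97°  [△PQD]
2. ∠GDP = 83°  [linear pair at D on QG]
3. ∠DGP = 75°  [△PDG]
4. ∠PGQ = 75°  [D on ray GQ]

∠PGQ = 75°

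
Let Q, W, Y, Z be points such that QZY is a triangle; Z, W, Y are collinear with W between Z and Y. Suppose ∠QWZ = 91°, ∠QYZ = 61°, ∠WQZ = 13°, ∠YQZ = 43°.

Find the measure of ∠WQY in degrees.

∠WQY = 30°

1. ∠QWY = 89°  [linear pair at W on ZY]
2. ∠QYW = 61°  [W on ray YZ]
3. ∠WQY = 30°  [△QWY]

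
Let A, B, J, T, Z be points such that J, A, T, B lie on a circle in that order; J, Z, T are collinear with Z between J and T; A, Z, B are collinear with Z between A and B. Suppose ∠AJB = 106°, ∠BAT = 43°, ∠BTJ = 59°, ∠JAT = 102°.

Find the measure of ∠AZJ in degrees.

1. ∠ATB = 74°  [cyclic JATB, opposite ∠J+∠T]
2. ∠ABT = 63°  [△ATB]
3. ∠BAJ = 59°  [same arc JB]
4. ∠AJT = 63°  [same arc AT]
5. ∠AZJ = 58°  [△JZA]

∠AZJ = 58°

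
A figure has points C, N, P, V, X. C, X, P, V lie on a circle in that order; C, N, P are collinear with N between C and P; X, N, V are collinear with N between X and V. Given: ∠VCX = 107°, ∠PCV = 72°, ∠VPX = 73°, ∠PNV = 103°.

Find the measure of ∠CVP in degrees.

∠CVP = 66°

1. ∠PXV = 72°  [same arc PV]
2. ∠PVX = 35°  [△XPV]
3. ∠CPV = 42°  [△PNV]
4. ∠CVP = 66°  [△CPV]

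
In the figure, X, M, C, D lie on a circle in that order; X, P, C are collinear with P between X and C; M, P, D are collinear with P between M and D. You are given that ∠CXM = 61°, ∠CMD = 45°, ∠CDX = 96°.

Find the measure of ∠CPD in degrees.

1. ∠CDM = 61°  [same arc MC]
2. ∠CXD = 45°  [same arc CD]
3. ∠DCX = 39°  [△XCD]
4. ∠CPD = 80°  [△CPD]

∠CPD = 80°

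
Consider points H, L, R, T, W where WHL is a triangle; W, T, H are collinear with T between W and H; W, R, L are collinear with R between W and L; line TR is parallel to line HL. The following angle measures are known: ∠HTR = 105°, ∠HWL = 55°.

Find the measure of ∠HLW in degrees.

∠HLW = 50°

1. ∠RTW = 75°  [linear pair at T on WH]
2. ∠RWT = 55°  [T on WH, R on WL]
3. ∠TRW = 50°  [△WTR]
4. ∠HLW = 50°  [TR∥HL, corresponding at R]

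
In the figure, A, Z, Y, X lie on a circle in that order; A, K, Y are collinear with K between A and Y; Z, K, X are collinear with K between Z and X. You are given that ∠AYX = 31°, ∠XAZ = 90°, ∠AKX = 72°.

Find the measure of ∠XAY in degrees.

1. ∠AZX = 31°  [same arc AX]
2. ∠AXZ = 59°  [△AZX]
3. ∠XAY = 49°  [△AKX]

∠XAY = 49°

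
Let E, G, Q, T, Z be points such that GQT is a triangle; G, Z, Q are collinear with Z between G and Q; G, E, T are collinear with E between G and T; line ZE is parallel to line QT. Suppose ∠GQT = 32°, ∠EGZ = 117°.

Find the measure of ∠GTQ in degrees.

1. ∠EZG = 32°  [ZE∥QT, corresponding at Z]
2. ∠GEZ = 31°  [△GZE]
3. ∠GTQ = 31°  [ZE∥QT, corresponding at E]

∠GTQ = 31°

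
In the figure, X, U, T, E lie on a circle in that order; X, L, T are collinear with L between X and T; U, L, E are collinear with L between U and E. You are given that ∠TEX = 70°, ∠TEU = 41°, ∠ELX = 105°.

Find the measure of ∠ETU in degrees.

1. ∠TUX = 110°  [cyclic XUTE, opposite ∠U+∠E]
2. ∠TXU = 41°  [same arc UT]
3. ∠TLU = 105°  [vertical angles at L]
4. ∠UTX = 29°  [△XUT]
5. ∠EUT = 46°  [△ULT]
6. ∠ETU = 93°  [△UTE]

∠ETU = 93°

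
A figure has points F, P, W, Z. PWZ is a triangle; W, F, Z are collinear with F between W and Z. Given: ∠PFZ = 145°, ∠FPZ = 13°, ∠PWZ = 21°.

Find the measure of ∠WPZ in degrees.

∠WPZ = 137°

1. ∠FZP = 22°  [△PFZ]
2. ∠PZW = 22°  [F on ray ZW]
3. ∠WPZ = 137°  [△PWZ]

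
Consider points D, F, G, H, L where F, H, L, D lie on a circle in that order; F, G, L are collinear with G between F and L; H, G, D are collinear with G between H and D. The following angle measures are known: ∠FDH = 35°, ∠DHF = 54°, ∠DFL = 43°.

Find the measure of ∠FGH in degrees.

1. ∠FLH = 35°  [same arc FH]
2. ∠DHL = 43°  [same arc LD]
3. ∠HGL = 102°  [△HGL]
4. ∠FGH = 78°  [linear pair at G on FL]

∠FGH = 78°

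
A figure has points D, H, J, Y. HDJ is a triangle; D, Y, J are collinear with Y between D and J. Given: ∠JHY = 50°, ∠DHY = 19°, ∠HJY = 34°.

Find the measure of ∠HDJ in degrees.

∠HDJ = 77°

1. ∠HYJ = 96°  [△HYJ]
2. ∠DYH = 84°  [linear pair at Y on DJ]
3. ∠HDY = 77°  [△HDY]
4. ∠HDJ = 77°  [Y on ray DJ]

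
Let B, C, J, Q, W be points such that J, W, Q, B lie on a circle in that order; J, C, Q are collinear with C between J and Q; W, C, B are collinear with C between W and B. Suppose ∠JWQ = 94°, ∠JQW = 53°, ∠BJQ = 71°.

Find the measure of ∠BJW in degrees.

1. ∠QJW = 33°  [△JWQ]
2. ∠BWQ = 71°  [same arc QB]
3. ∠QBW = 33°  [same arc WQ]
4. ∠BQW = 76°  [△WQB]
5. ∠BJW = 104°  [cyclic JWQB, opposite ∠J+∠Q]

∠BJW = 104°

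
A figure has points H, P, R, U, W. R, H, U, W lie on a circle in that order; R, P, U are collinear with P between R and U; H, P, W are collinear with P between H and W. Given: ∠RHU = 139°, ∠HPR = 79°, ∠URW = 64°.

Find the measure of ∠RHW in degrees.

1. ∠RWU = 41°  [cyclic RHUW, opposite ∠H+∠W]
2. ∠RUW = 75°  [△RUW]
3. ∠RHW = 75°  [same arc RW]

∠RHW = 75°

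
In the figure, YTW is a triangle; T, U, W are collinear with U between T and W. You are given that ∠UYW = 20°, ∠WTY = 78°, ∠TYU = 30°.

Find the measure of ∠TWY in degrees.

∠TWY = 52°

1. ∠UTY = 78°  [U on ray TW]
2. ∠TUY = 72°  [△YTU]
3. ∠WUY = 108°  [linear pair at U on TW]
4. ∠UWY = 52°  [△YUW]
5. ∠TWY = 52°  [U on ray WT]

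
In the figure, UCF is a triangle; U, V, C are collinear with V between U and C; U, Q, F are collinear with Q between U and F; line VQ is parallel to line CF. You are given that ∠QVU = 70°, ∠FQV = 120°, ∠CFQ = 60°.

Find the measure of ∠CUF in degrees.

∠CUF = 50°

1. ∠FCU = 70°  [VQ∥CF, corresponding at V]
2. ∠CFU = 60°  [Q on ray FU]
3. ∠CUF = 50°  [△UCF]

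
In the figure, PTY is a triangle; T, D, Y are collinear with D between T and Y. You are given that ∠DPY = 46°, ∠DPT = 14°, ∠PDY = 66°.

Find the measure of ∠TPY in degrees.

1. ∠DYP = 68°  [△PDY]
2. ∠PDT = 114°  [linear pair at D on TY]
3. ∠PYT = 68°  [D on ray YT]
4. ∠DTP = 52°  [△PTD]
5. ∠PTY = 52°  [D on ray TY]
6. ∠TPY = 60°  [△PTY]

∠TPY = 60°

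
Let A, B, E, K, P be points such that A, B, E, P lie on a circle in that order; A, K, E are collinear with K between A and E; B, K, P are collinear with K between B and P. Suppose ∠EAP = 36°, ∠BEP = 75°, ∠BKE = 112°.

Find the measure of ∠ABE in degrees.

∠ABE = 79°

1. ∠EBP = 36°  [same arc EP]
2. ∠BPE = 69°  [△BEP]
3. ∠AEB = 32°  [△BKE]
4. ∠BAE = 69°  [same arc BE]
5. ∠ABE = 79°  [△ABE]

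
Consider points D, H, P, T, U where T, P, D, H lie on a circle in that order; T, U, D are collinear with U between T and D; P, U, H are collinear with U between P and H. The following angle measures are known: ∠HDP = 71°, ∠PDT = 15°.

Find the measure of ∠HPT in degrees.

1. ∠HTP = 109°  [cyclic TPDH, opposite ∠T+∠D]
2. ∠PHT = 15°  [same arc TP]
3. ∠HPT = 56°  [△TPH]

∠HPT = 56°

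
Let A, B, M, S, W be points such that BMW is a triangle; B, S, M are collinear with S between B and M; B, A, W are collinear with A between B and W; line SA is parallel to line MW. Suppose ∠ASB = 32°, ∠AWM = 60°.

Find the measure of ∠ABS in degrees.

1. ∠BMW = 32°  [SA∥MW, corresponding at S]
2. ∠BWM = 60°  [A on ray WB]
3. ∠MBW = 88°  [△BMW]
4. ∠ABS = 88°  [S on BM, A on BW]

∠ABS = 88°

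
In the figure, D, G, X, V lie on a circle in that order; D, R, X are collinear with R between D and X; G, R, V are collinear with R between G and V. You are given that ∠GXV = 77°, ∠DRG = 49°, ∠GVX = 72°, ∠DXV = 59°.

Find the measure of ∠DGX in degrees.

1. ∠VGX = 31°  [△GXV]
2. ∠GRX = 131°  [linear pair at R on DX]
3. ∠GDX = 72°  [same arc GX]
4. ∠DXG = 18°  [△GRX]
5. ∠DGX = 90°  [△DGX]

∠DGX = 90°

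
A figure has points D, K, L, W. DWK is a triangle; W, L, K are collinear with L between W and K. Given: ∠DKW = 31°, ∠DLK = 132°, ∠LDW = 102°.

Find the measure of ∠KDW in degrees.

1. ∠DLW = 48°  [linear pair at L on WK]
2. ∠DWL = 30°  [△DWL]
3. ∠DWK = 30°  [L on ray WK]
4. ∠KDW = 119°  [△DWK]

∠KDW = 119°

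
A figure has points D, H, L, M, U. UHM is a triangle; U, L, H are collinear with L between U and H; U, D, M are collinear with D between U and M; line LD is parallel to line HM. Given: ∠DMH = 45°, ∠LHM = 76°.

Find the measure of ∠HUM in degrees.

1. ∠HMU = 45°  [D on ray MU]
2. ∠MHU = 76°  [L on ray HU]
3. ∠HUM = 59°  [△UHM]

∠HUM = 59°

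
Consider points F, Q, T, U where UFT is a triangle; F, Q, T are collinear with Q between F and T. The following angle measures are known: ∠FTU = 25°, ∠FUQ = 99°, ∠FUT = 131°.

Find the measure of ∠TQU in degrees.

∠TQU = 123°

1. ∠TFU = 24°  [△UFT]
2. ∠QFU = 24°  [Q on ray FT]
3. ∠FQU = 57°  [△UFQ]
4. ∠TQU = 123°  [linear pair at Q on FT]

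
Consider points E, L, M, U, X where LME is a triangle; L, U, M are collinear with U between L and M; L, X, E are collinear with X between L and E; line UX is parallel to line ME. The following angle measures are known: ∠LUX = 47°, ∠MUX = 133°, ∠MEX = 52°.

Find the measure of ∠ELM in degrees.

1. ∠EML = 47°  [UX∥ME, corresponding at U]
2. ∠LEM = 52°  [X on ray EL]
3. ∠ELM = 81°  [△LME]

∠ELM = 81°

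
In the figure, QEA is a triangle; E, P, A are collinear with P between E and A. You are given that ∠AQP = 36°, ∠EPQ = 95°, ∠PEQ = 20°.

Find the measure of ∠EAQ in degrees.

∠EAQ = 59°

1. ∠APQ = 85°  [linear pair at P on EA]
2. ∠PAQ = 59°  [△QPA]
3. ∠EAQ = 59°  [P on ray AE]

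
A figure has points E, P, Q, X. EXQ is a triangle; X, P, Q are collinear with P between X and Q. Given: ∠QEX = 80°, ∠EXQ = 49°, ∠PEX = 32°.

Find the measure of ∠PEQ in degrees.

1. ∠EQX = 51°  [△EXQ]
2. ∠EXP = 49°  [P on ray XQ]
3. ∠EPX = 99°  [△EXP]
4. ∠EQP = 51°  [P on ray QX]
5. ∠EPQ = 81°  [linear pair at P on XQ]
6. ∠PEQ = 48°  [△EPQ]

∠PEQ = 48°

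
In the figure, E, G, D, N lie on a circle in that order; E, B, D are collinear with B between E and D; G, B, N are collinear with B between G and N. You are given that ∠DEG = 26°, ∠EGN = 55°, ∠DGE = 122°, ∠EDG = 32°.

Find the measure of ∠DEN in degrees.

1. ∠EDN = 55°  [same arc EN]
2. ∠DNE = 58°  [cyclic EGDN, opposite ∠G+∠N]
3. ∠DEN = 67°  [△EDN]

∠DEN = 67°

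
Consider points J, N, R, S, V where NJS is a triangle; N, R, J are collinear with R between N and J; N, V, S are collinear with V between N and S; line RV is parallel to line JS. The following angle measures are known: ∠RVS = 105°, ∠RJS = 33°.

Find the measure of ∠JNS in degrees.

∠JNS = 72°

1. ∠NVR = 75°  [linear pair at V on NS]
2. ∠NJS = 33°  [R on ray JN]
3. ∠JSN = 75°  [RV∥JS, corresponding at V]
4. ∠JNS = 72°  [△NJS]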